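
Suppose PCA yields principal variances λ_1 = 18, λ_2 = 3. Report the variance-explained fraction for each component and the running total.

Step 1 — total variance = trace(Sigma) = Σ λ_i = 18 + 3 = 21.

Step 2 — fraction explained by component i = λ_i / Σ λ:
  PC1: 18/21 = 0.8571
  PC2: 3/21 = 0.1429

Step 3 — cumulative fraction after k components = (λ_1 + ... + λ_k) / Σ λ:
  k = 1: 18/21 = 0.8571
  k = 2: (18 + 3)/21 = 21/21 = 1

Summary (fraction, with percent):

explained: PC1 0.8571 (85.71%), PC2 0.1429 (14.29%);  cumulative: 0.8571, 1


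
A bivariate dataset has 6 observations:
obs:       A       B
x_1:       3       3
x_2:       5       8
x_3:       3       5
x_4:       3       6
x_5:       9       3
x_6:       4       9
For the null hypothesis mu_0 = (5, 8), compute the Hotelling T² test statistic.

Step 1 — sample mean vector:
  mean(A) = (3 + 5 + 3 + 3 + 9 + 4) / 6 = 27/6 = 4.5
  mean(B) = (3 + 8 + 5 + 6 + 3 + 9) / 6 = 34/6 = 5.6667
  x̄ = (4.5, 5.6667),  deviation x̄ - mu_0 = (4.5, 5.6667) - (5, 8) = (-0.5, -2.3333).

Step 2 — sample covariance matrix, S[i,j] = (1/(n-1)) · Σ_k (x_{k,i} - mean_i) · (x_{k,j} - mean_j), divisor n-1 = 5:
  S[A,A] = ((-1.5)·(-1.5) + (0.5)·(0.5) + (-1.5)·(-1.5) + (-1.5)·(-1.5) + (4.5)·(4.5) + (-0.5)·(-0.5)) / 5 = 27.5/5 = 5.5
  S[A,B] = ((-1.5)·(-2.6667) + (0.5)·(2.3333) + (-1.5)·(-0.6667) + (-1.5)·(0.3333) + (4.5)·(-2.6667) + (-0.5)·(3.3333)) / 5 = -8/5 = -1.6
  S[B,B] = ((-2.6667)·(-2.6667) + (2.3333)·(2.3333) + (-0.6667)·(-0.6667) + (0.3333)·(0.3333) + (-2.6667)·(-2.6667) + (3.3333)·(3.3333)) / 5 = 31.3333/5 = 6.2667
  S = [[5.5, -1.6],
 [-1.6, 6.2667]].

Step 3 — invert S. det(S) = 5.5·6.2667 - (-1.6)² = 31.9067.
  S^{-1} = (1/det) · [[d, -b], [-b, a]] = [[0.1964, 0.0501],
 [0.0501, 0.1724]].

Step 4 — quadratic form (x̄ - mu_0)^T · S^{-1} · (x̄ - mu_0):
  S^{-1} · (x̄ - mu_0) = (-0.2152, -0.4273),
  (x̄ - mu_0)^T · [...] = (-0.5)·(-0.2152) + (-2.3333)·(-0.4273) = 1.1046.

Step 5 — scale by n: T² = 6 · 1.1046 = 6.6277.

T² ≈ 6.6277


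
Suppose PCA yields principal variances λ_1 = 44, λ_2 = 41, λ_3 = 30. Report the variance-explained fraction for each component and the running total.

Step 1 — total variance = trace(Sigma) = Σ λ_i = 44 + 41 + 30 = 115.

Step 2 — fraction explained by component i = λ_i / Σ λ:
  PC1: 44/115 = 0.3826
  PC2: 41/115 = 0.3565
  PC3: 30/115 = 0.2609

Step 3 — cumulative fraction after k components = (λ_1 + ... + λ_k) / Σ λ:
  k = 1: 44/115 = 0.3826
  k = 2: (44 + 41)/115 = 85/115 = 0.7391
  k = 3: (44 + 41 + 30)/115 = 115/115 = 1

Summary (fraction, with percent):

explained: PC1 0.3826 (38.26%), PC2 0.3565 (35.65%), PC3 0.2609 (26.09%);  cumulative: 0.3826, 0.7391, 1


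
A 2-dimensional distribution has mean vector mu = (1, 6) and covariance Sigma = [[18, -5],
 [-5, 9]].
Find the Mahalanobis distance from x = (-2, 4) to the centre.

Step 1 — centre the observation: (x - mu) = (-3, -2).

Step 2 — invert Sigma. det(Sigma) = 18·9 - (-5)² = 137.
  Sigma^{-1} = (1/det) · [[d, -b], [-b, a]] = [[0.0657, 0.0365],
 [0.0365, 0.1314]].

Step 3 — form the quadratic (x - mu)^T · Sigma^{-1} · (x - mu):
  Sigma^{-1} · (x - mu) = (-0.2701, -0.3723).
  (x - mu)^T · [Sigma^{-1} · (x - mu)] = (-3)·(-0.2701) + (-2)·(-0.3723) = 1.5547.

Step 4 — take square root: d = √(1.5547) ≈ 1.2469.

d(x, mu) = √(1.5547) ≈ 1.2469


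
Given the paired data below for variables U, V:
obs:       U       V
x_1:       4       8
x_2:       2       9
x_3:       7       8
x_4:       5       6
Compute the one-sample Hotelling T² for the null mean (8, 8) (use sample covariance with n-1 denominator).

Step 1 — sample mean vector:
  mean(U) = (4 + 2 + 7 + 5) / 4 = 18/4 = 4.5
  mean(V) = (8 + 9 + 8 + 6) / 4 = 31/4 = 7.75
  x̄ = (4.5, 7.75),  deviation x̄ - mu_0 = (4.5, 7.75) - (8, 8) = (-3.5, -0.25).

Step 2 — sample covariance matrix, S[i,j] = (1/(n-1)) · Σ_k (x_{k,i} - mean_i) · (x_{k,j} - mean_j), divisor n-1 = 3:
  S[U,U] = ((-0.5)·(-0.5) + (-2.5)·(-2.5) + (2.5)·(2.5) + (0.5)·(0.5)) / 3 = 13/3 = 4.3333
  S[U,V] = ((-0.5)·(0.25) + (-2.5)·(1.25) + (2.5)·(0.25) + (0.5)·(-1.75)) / 3 = -3.5/3 = -1.1667
  S[V,V] = ((0.25)·(0.25) + (1.25)·(1.25) + (0.25)·(0.25) + (-1.75)·(-1.75)) / 3 = 4.75/3 = 1.5833
  S = [[4.3333, -1.1667],
 [-1.1667, 1.5833]].

Step 3 — invert S. det(S) = 4.3333·1.5833 - (-1.1667)² = 5.5.
  S^{-1} = (1/det) · [[d, -b], [-b, a]] = [[0.2879, 0.2121],
 [0.2121, 0.7879]].

Step 4 — quadratic form (x̄ - mu_0)^T · S^{-1} · (x̄ - mu_0):
  S^{-1} · (x̄ - mu_0) = (-1.0606, -0.9394),
  (x̄ - mu_0)^T · [...] = (-3.5)·(-1.0606) + (-0.25)·(-0.9394) = 3.947.

Step 5 — scale by n: T² = 4 · 3.947 = 15.7879.

T² ≈ 15.7879


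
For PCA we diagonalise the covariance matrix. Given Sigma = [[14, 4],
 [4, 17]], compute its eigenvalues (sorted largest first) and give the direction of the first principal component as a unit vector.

Step 1 — characteristic polynomial of 2×2 Sigma:
  det(Sigma - λI) = λ² - trace · λ + det = 0.
  trace = 14 + 17 = 31, det = 14·17 - (4)² = 222.
Step 2 — discriminant:
  Δ = trace² - 4·det = 961 - 888 = 73.
Step 3 — eigenvalues:
  λ = (trace ± √Δ)/2 = (31 ± 8.544)/2,
  λ_1 = 19.772,  λ_2 = 11.228.

Step 4 — unit eigenvector for λ_1: solve (Sigma - λ_1 I)v = 0. First row:
  (14 - 19.772)·v_x + (4)·v_y = 0, i.e. (-5.772)·v_x + (4)·v_y = 0,
  so v ∝ (b, λ_1 - a) = (4, 5.772) = u.
  ||u|| = √((4)² + (5.772)²) = √(49.316) ≈ 7.0225,
  v_1 = u/||u|| ≈ (0.5696, 0.8219) (||v_1|| = 1).

λ_1 = 19.772,  λ_2 = 11.228;  v_1 ≈ (0.5696, 0.8219)


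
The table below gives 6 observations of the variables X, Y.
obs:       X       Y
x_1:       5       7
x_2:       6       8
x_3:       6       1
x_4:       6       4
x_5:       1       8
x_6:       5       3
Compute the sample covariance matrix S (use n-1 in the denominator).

Step 1 — column means:
  mean(X) = (5 + 6 + 6 + 6 + 1 + 5) / 6 = 29/6 = 4.8333
  mean(Y) = (7 + 8 + 1 + 4 + 8 + 3) / 6 = 31/6 = 5.1667

Step 2 — sample covariance S[i,j] = (1/(n-1)) · Σ_k (x_{k,i} - mean_i) · (x_{k,j} - mean_j), with n-1 = 5.
  S[X,X] = ((0.1667)·(0.1667) + (1.1667)·(1.1667) + (1.1667)·(1.1667) + (1.1667)·(1.1667) + (-3.8333)·(-3.8333) + (0.1667)·(0.1667)) / 5 = 18.8333/5 = 3.7667
  S[X,Y] = ((0.1667)·(1.8333) + (1.1667)·(2.8333) + (1.1667)·(-4.1667) + (1.1667)·(-1.1667) + (-3.8333)·(2.8333) + (0.1667)·(-2.1667)) / 5 = -13.8333/5 = -2.7667
  S[Y,Y] = ((1.8333)·(1.8333) + (2.8333)·(2.8333) + (-4.1667)·(-4.1667) + (-1.1667)·(-1.1667) + (2.8333)·(2.8333) + (-2.1667)·(-2.1667)) / 5 = 42.8333/5 = 8.5667

S is symmetric (S[j,i] = S[i,j]). Assembling:

S = [[3.7667, -2.7667],
 [-2.7667, 8.5667]]


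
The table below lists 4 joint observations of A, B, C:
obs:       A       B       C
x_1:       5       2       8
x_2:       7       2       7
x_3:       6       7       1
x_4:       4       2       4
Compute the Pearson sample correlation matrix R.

Step 1 — column means:
  mean(A) = (5 + 7 + 6 + 4) / 4 = 22/4 = 5.5
  mean(B) = (2 + 2 + 7 + 2) / 4 = 13/4 = 3.25
  mean(C) = (8 + 7 + 1 + 4) / 4 = 20/4 = 5

Step 2 — sample variances and covariances s[i,j] = (1/(n-1)) · Σ_k (x_{k,i} - mean_i) · (x_{k,j} - mean_j), with n-1 = 3:
  s[A,A] = ((-0.5)·(-0.5) + (1.5)·(1.5) + (0.5)·(0.5) + (-1.5)·(-1.5)) / 3 = 5/3 = 1.6667
  s[A,B] = ((-0.5)·(-1.25) + (1.5)·(-1.25) + (0.5)·(3.75) + (-1.5)·(-1.25)) / 3 = 2.5/3 = 0.8333
  s[A,C] = ((-0.5)·(3) + (1.5)·(2) + (0.5)·(-4) + (-1.5)·(-1)) / 3 = 1/3 = 0.3333
  s[B,B] = ((-1.25)·(-1.25) + (-1.25)·(-1.25) + (3.75)·(3.75) + (-1.25)·(-1.25)) / 3 = 18.75/3 = 6.25
  s[B,C] = ((-1.25)·(3) + (-1.25)·(2) + (3.75)·(-4) + (-1.25)·(-1)) / 3 = -20/3 = -6.6667
  s[C,C] = ((3)·(3) + (2)·(2) + (-4)·(-4) + (-1)·(-1)) / 3 = 30/3 = 10
  Sample standard deviations s_i = √(s[i,i]):
  s(A) = √(1.6667) = 1.291
  s(B) = √(6.25) = 2.5
  s(C) = √(10) = 3.1623

Step 3 — r_{ij} = s_{ij} / (s_i · s_j):
  r[A,A] = 1 (diagonal).
  r[A,B] = 0.8333 / (1.291 · 2.5) = 0.8333 / 3.2275 = 0.2582
  r[A,C] = 0.3333 / (1.291 · 3.1623) = 0.3333 / 4.0825 = 0.0816
  r[B,B] = 1 (diagonal).
  r[B,C] = -6.6667 / (2.5 · 3.1623) = -6.6667 / 7.9057 = -0.8433
  r[C,C] = 1 (diagonal).

R is symmetric with unit diagonal. Assembling:

R = [[1, 0.2582, 0.0816],
 [0.2582, 1, -0.8433],
 [0.0816, -0.8433, 1]]


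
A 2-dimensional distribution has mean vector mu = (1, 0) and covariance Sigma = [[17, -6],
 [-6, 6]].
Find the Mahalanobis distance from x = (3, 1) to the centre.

Step 1 — centre the observation: (x - mu) = (2, 1).

Step 2 — invert Sigma. det(Sigma) = 17·6 - (-6)² = 66.
  Sigma^{-1} = (1/det) · [[d, -b], [-b, a]] = [[0.0909, 0.0909],
 [0.0909, 0.2576]].

Step 3 — form the quadratic (x - mu)^T · Sigma^{-1} · (x - mu):
  Sigma^{-1} · (x - mu) = (0.2727, 0.4394).
  (x - mu)^T · [Sigma^{-1} · (x - mu)] = (2)·(0.2727) + (1)·(0.4394) = 0.9848.

Step 4 — take square root: d = √(0.9848) ≈ 0.9924.

d(x, mu) = √(0.9848) ≈ 0.9924


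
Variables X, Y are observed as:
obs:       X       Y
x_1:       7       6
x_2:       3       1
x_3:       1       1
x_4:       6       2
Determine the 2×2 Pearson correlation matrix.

Step 1 — column means:
  mean(X) = (7 + 3 + 1 + 6) / 4 = 17/4 = 4.25
  mean(Y) = (6 + 1 + 1 + 2) / 4 = 10/4 = 2.5

Step 2 — sample variances and covariances s[i,j] = (1/(n-1)) · Σ_k (x_{k,i} - mean_i) · (x_{k,j} - mean_j), with n-1 = 3:
  s[X,X] = ((2.75)·(2.75) + (-1.25)·(-1.25) + (-3.25)·(-3.25) + (1.75)·(1.75)) / 3 = 22.75/3 = 7.5833
  s[X,Y] = ((2.75)·(3.5) + (-1.25)·(-1.5) + (-3.25)·(-1.5) + (1.75)·(-0.5)) / 3 = 15.5/3 = 5.1667
  s[Y,Y] = ((3.5)·(3.5) + (-1.5)·(-1.5) + (-1.5)·(-1.5) + (-0.5)·(-0.5)) / 3 = 17/3 = 5.6667
  Sample standard deviations s_i = √(s[i,i]):
  s(X) = √(7.5833) = 2.7538
  s(Y) = √(5.6667) = 2.3805

Step 3 — r_{ij} = s_{ij} / (s_i · s_j):
  r[X,X] = 1 (diagonal).
  r[X,Y] = 5.1667 / (2.7538 · 2.3805) = 5.1667 / 6.5553 = 0.7882
  r[Y,Y] = 1 (diagonal).

R is symmetric with unit diagonal. Assembling:

R = [[1, 0.7882],
 [0.7882, 1]]


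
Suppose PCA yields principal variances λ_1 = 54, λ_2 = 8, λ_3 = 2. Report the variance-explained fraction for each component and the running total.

Step 1 — total variance = trace(Sigma) = Σ λ_i = 54 + 8 + 2 = 64.

Step 2 — fraction explained by component i = λ_i / Σ λ:
  PC1: 54/64 = 0.8438
  PC2: 8/64 = 0.125
  PC3: 2/64 = 0.0312

Step 3 — cumulative fraction after k components = (λ_1 + ... + λ_k) / Σ λ:
  k = 1: 54/64 = 0.8438
  k = 2: (54 + 8)/64 = 62/64 = 0.9688
  k = 3: (54 + 8 + 2)/64 = 64/64 = 1

Summary (fraction, with percent):

explained: PC1 0.8438 (84.38%), PC2 0.125 (12.5%), PC3 0.0312 (3.12%);  cumulative: 0.8438, 0.9688, 1


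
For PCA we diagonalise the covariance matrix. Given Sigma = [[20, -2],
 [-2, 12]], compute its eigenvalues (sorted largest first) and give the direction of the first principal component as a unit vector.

Step 1 — characteristic polynomial of 2×2 Sigma:
  det(Sigma - λI) = λ² - trace · λ + det = 0.
  trace = 20 + 12 = 32, det = 20·12 - (-2)² = 236.
Step 2 — discriminant:
  Δ = trace² - 4·det = 1024 - 944 = 80.
Step 3 — eigenvalues:
  λ = (trace ± √Δ)/2 = (32 ± 8.9443)/2,
  λ_1 = 20.4721,  λ_2 = 11.5279.

Step 4 — unit eigenvector for λ_1: solve (Sigma - λ_1 I)v = 0. First row:
  (20 - 20.4721)·v_x + (-2)·v_y = 0, i.e. (-0.4721)·v_x + (-2)·v_y = 0,
  so v ∝ (b, λ_1 - a) = (-2, 0.4721); multiply by -1 so the first entry is positive: u = (2, -0.4721).
  ||u|| = √((2)² + (-0.4721)²) = √(4.2229) ≈ 2.055,
  v_1 = u/||u|| ≈ (0.9732, -0.2298) (||v_1|| = 1).

λ_1 = 20.4721,  λ_2 = 11.5279;  v_1 ≈ (0.9732, -0.2298)


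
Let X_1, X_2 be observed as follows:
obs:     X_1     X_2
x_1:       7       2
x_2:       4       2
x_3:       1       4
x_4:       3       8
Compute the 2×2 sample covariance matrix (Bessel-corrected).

Step 1 — column means:
  mean(X_1) = (7 + 4 + 1 + 3) / 4 = 15/4 = 3.75
  mean(X_2) = (2 + 2 + 4 + 8) / 4 = 16/4 = 4

Step 2 — sample covariance S[i,j] = (1/(n-1)) · Σ_k (x_{k,i} - mean_i) · (x_{k,j} - mean_j), with n-1 = 3.
  S[X_1,X_1] = ((3.25)·(3.25) + (0.25)·(0.25) + (-2.75)·(-2.75) + (-0.75)·(-0.75)) / 3 = 18.75/3 = 6.25
  S[X_1,X_2] = ((3.25)·(-2) + (0.25)·(-2) + (-2.75)·(0) + (-0.75)·(4)) / 3 = -10/3 = -3.3333
  S[X_2,X_2] = ((-2)·(-2) + (-2)·(-2) + (0)·(0) + (4)·(4)) / 3 = 24/3 = 8

S is symmetric (S[j,i] = S[i,j]). Assembling:

S = [[6.25, -3.3333],
 [-3.3333, 8]]


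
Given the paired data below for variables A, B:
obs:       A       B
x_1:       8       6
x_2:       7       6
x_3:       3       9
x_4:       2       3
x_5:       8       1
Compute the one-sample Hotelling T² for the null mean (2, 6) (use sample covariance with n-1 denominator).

Step 1 — sample mean vector:
  mean(A) = (8 + 7 + 3 + 2 + 8) / 5 = 28/5 = 5.6
  mean(B) = (6 + 6 + 9 + 3 + 1) / 5 = 25/5 = 5
  x̄ = (5.6, 5),  deviation x̄ - mu_0 = (5.6, 5) - (2, 6) = (3.6, -1).

Step 2 — sample covariance matrix, S[i,j] = (1/(n-1)) · Σ_k (x_{k,i} - mean_i) · (x_{k,j} - mean_j), divisor n-1 = 4:
  S[A,A] = ((2.4)·(2.4) + (1.4)·(1.4) + (-2.6)·(-2.6) + (-3.6)·(-3.6) + (2.4)·(2.4)) / 4 = 33.2/4 = 8.3
  S[A,B] = ((2.4)·(1) + (1.4)·(1) + (-2.6)·(4) + (-3.6)·(-2) + (2.4)·(-4)) / 4 = -9/4 = -2.25
  S[B,B] = ((1)·(1) + (1)·(1) + (4)·(4) + (-2)·(-2) + (-4)·(-4)) / 4 = 38/4 = 9.5
  S = [[8.3, -2.25],
 [-2.25, 9.5]].

Step 3 — invert S. det(S) = 8.3·9.5 - (-2.25)² = 73.7875.
  S^{-1} = (1/det) · [[d, -b], [-b, a]] = [[0.1287, 0.0305],
 [0.0305, 0.1125]].

Step 4 — quadratic form (x̄ - mu_0)^T · S^{-1} · (x̄ - mu_0):
  S^{-1} · (x̄ - mu_0) = (0.433, -0.0027),
  (x̄ - mu_0)^T · [...] = (3.6)·(0.433) + (-1)·(-0.0027) = 1.5615.

Step 5 — scale by n: T² = 5 · 1.5615 = 7.8076.

T² ≈ 7.8076


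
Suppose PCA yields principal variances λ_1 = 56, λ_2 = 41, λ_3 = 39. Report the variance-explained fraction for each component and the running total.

Step 1 — total variance = trace(Sigma) = Σ λ_i = 56 + 41 + 39 = 136.

Step 2 — fraction explained by component i = λ_i / Σ λ:
  PC1: 56/136 = 0.4118
  PC2: 41/136 = 0.3015
  PC3: 39/136 = 0.2868

Step 3 — cumulative fraction after k components = (λ_1 + ... + λ_k) / Σ λ:
  k = 1: 56/136 = 0.4118
  k = 2: (56 + 41)/136 = 97/136 = 0.7132
  k = 3: (56 + 41 + 39)/136 = 136/136 = 1

Summary (fraction, with percent):

explained: PC1 0.4118 (41.18%), PC2 0.3015 (30.15%), PC3 0.2868 (28.68%);  cumulative: 0.4118, 0.7132, 1


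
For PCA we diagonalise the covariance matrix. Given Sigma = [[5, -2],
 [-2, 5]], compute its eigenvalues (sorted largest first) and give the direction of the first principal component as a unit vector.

Step 1 — characteristic polynomial of 2×2 Sigma:
  det(Sigma - λI) = λ² - trace · λ + det = 0.
  trace = 5 + 5 = 10, det = 5·5 - (-2)² = 21.
Step 2 — discriminant:
  Δ = trace² - 4·det = 100 - 84 = 16.
Step 3 — eigenvalues:
  λ = (trace ± √Δ)/2 = (10 ± 4)/2,
  λ_1 = 7,  λ_2 = 3.

Step 4 — unit eigenvector for λ_1: solve (Sigma - λ_1 I)v = 0. First row:
  (5 - 7)·v_x + (-2)·v_y = 0, i.e. (-2)·v_x + (-2)·v_y = 0,
  so v ∝ (b, λ_1 - a) = (-2, 2); multiply by -1 so the first entry is positive: u = (2, -2).
  ||u|| = √((2)² + (-2)²) = √(8) ≈ 2.8284,
  v_1 = u/||u|| ≈ (0.7071, -0.7071) (||v_1|| = 1).

λ_1 = 7,  λ_2 = 3;  v_1 ≈ (0.7071, -0.7071)


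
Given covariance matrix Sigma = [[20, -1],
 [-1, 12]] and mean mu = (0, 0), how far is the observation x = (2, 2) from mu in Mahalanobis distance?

Step 1 — centre the observation: (x - mu) = (2, 2).

Step 2 — invert Sigma. det(Sigma) = 20·12 - (-1)² = 239.
  Sigma^{-1} = (1/det) · [[d, -b], [-b, a]] = [[0.0502, 0.0042],
 [0.0042, 0.0837]].

Step 3 — form the quadratic (x - mu)^T · Sigma^{-1} · (x - mu):
  Sigma^{-1} · (x - mu) = (0.1088, 0.1757).
  (x - mu)^T · [Sigma^{-1} · (x - mu)] = (2)·(0.1088) + (2)·(0.1757) = 0.569.

Step 4 — take square root: d = √(0.569) ≈ 0.7543.

d(x, mu) = √(0.569) ≈ 0.7543


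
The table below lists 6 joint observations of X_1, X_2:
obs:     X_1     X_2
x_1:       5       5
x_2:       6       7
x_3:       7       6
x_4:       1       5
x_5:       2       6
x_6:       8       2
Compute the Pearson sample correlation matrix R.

Step 1 — column means:
  mean(X_1) = (5 + 6 + 7 + 1 + 2 + 8) / 6 = 29/6 = 4.8333
  mean(X_2) = (5 + 7 + 6 + 5 + 6 + 2) / 6 = 31/6 = 5.1667

Step 2 — sample variances and covariances s[i,j] = (1/(n-1)) · Σ_k (x_{k,i} - mean_i) · (x_{k,j} - mean_j), with n-1 = 5:
  s[X_1,X_1] = ((0.1667)·(0.1667) + (1.1667)·(1.1667) + (2.1667)·(2.1667) + (-3.8333)·(-3.8333) + (-2.8333)·(-2.8333) + (3.1667)·(3.1667)) / 5 = 38.8333/5 = 7.7667
  s[X_1,X_2] = ((0.1667)·(-0.1667) + (1.1667)·(1.8333) + (2.1667)·(0.8333) + (-3.8333)·(-0.1667) + (-2.8333)·(0.8333) + (3.1667)·(-3.1667)) / 5 = -7.8333/5 = -1.5667
  s[X_2,X_2] = ((-0.1667)·(-0.1667) + (1.8333)·(1.8333) + (0.8333)·(0.8333) + (-0.1667)·(-0.1667) + (0.8333)·(0.8333) + (-3.1667)·(-3.1667)) / 5 = 14.8333/5 = 2.9667
  Sample standard deviations s_i = √(s[i,i]):
  s(X_1) = √(7.7667) = 2.7869
  s(X_2) = √(2.9667) = 1.7224

Step 3 — r_{ij} = s_{ij} / (s_i · s_j):
  r[X_1,X_1] = 1 (diagonal).
  r[X_1,X_2] = -1.5667 / (2.7869 · 1.7224) = -1.5667 / 4.8001 = -0.3264
  r[X_2,X_2] = 1 (diagonal).

R is symmetric with unit diagonal. Assembling:

R = [[1, -0.3264],
 [-0.3264, 1]]


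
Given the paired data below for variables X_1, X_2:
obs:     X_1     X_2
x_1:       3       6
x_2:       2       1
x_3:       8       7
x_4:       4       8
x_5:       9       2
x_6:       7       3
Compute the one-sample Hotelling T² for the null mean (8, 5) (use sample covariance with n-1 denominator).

Step 1 — sample mean vector:
  mean(X_1) = (3 + 2 + 8 + 4 + 9 + 7) / 6 = 33/6 = 5.5
  mean(X_2) = (6 + 1 + 7 + 8 + 2 + 3) / 6 = 27/6 = 4.5
  x̄ = (5.5, 4.5),  deviation x̄ - mu_0 = (5.5, 4.5) - (8, 5) = (-2.5, -0.5).

Step 2 — sample covariance matrix, S[i,j] = (1/(n-1)) · Σ_k (x_{k,i} - mean_i) · (x_{k,j} - mean_j), divisor n-1 = 5:
  S[X_1,X_1] = ((-2.5)·(-2.5) + (-3.5)·(-3.5) + (2.5)·(2.5) + (-1.5)·(-1.5) + (3.5)·(3.5) + (1.5)·(1.5)) / 5 = 41.5/5 = 8.3
  S[X_1,X_2] = ((-2.5)·(1.5) + (-3.5)·(-3.5) + (2.5)·(2.5) + (-1.5)·(3.5) + (3.5)·(-2.5) + (1.5)·(-1.5)) / 5 = -1.5/5 = -0.3
  S[X_2,X_2] = ((1.5)·(1.5) + (-3.5)·(-3.5) + (2.5)·(2.5) + (3.5)·(3.5) + (-2.5)·(-2.5) + (-1.5)·(-1.5)) / 5 = 41.5/5 = 8.3
  S = [[8.3, -0.3],
 [-0.3, 8.3]].

Step 3 — invert S. det(S) = 8.3·8.3 - (-0.3)² = 68.8.
  S^{-1} = (1/det) · [[d, -b], [-b, a]] = [[0.1206, 0.0044],
 [0.0044, 0.1206]].

Step 4 — quadratic form (x̄ - mu_0)^T · S^{-1} · (x̄ - mu_0):
  S^{-1} · (x̄ - mu_0) = (-0.3038, -0.0712),
  (x̄ - mu_0)^T · [...] = (-2.5)·(-0.3038) + (-0.5)·(-0.0712) = 0.7951.

Step 5 — scale by n: T² = 6 · 0.7951 = 4.7703.

T² ≈ 4.7703


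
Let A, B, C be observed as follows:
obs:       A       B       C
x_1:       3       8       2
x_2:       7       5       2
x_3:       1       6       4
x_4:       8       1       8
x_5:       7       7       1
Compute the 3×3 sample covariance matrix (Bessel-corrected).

Step 1 — column means:
  mean(A) = (3 + 7 + 1 + 8 + 7) / 5 = 26/5 = 5.2
  mean(B) = (8 + 5 + 6 + 1 + 7) / 5 = 27/5 = 5.4
  mean(C) = (2 + 2 + 4 + 8 + 1) / 5 = 17/5 = 3.4

Step 2 — sample covariance S[i,j] = (1/(n-1)) · Σ_k (x_{k,i} - mean_i) · (x_{k,j} - mean_j), with n-1 = 4.
  S[A,A] = ((-2.2)·(-2.2) + (1.8)·(1.8) + (-4.2)·(-4.2) + (2.8)·(2.8) + (1.8)·(1.8)) / 4 = 36.8/4 = 9.2
  S[A,B] = ((-2.2)·(2.6) + (1.8)·(-0.4) + (-4.2)·(0.6) + (2.8)·(-4.4) + (1.8)·(1.6)) / 4 = -18.4/4 = -4.6
  S[A,C] = ((-2.2)·(-1.4) + (1.8)·(-1.4) + (-4.2)·(0.6) + (2.8)·(4.6) + (1.8)·(-2.4)) / 4 = 6.6/4 = 1.65
  S[B,B] = ((2.6)·(2.6) + (-0.4)·(-0.4) + (0.6)·(0.6) + (-4.4)·(-4.4) + (1.6)·(1.6)) / 4 = 29.2/4 = 7.3
  S[B,C] = ((2.6)·(-1.4) + (-0.4)·(-1.4) + (0.6)·(0.6) + (-4.4)·(4.6) + (1.6)·(-2.4)) / 4 = -26.8/4 = -6.7
  S[C,C] = ((-1.4)·(-1.4) + (-1.4)·(-1.4) + (0.6)·(0.6) + (4.6)·(4.6) + (-2.4)·(-2.4)) / 4 = 31.2/4 = 7.8

S is symmetric (S[j,i] = S[i,j]). Assembling:

S = [[9.2, -4.6, 1.65],
 [-4.6, 7.3, -6.7],
 [1.65, -6.7, 7.8]]


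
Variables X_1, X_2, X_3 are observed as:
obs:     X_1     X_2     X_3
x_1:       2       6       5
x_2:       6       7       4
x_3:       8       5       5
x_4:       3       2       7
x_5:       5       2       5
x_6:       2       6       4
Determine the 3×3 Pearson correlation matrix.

Step 1 — column means:
  mean(X_1) = (2 + 6 + 8 + 3 + 5 + 2) / 6 = 26/6 = 4.3333
  mean(X_2) = (6 + 7 + 5 + 2 + 2 + 6) / 6 = 28/6 = 4.6667
  mean(X_3) = (5 + 4 + 5 + 7 + 5 + 4) / 6 = 30/6 = 5

Step 2 — sample variances and covariances s[i,j] = (1/(n-1)) · Σ_k (x_{k,i} - mean_i) · (x_{k,j} - mean_j), with n-1 = 5:
  s[X_1,X_1] = ((-2.3333)·(-2.3333) + (1.6667)·(1.6667) + (3.6667)·(3.6667) + (-1.3333)·(-1.3333) + (0.6667)·(0.6667) + (-2.3333)·(-2.3333)) / 5 = 29.3333/5 = 5.8667
  s[X_1,X_2] = ((-2.3333)·(1.3333) + (1.6667)·(2.3333) + (3.6667)·(0.3333) + (-1.3333)·(-2.6667) + (0.6667)·(-2.6667) + (-2.3333)·(1.3333)) / 5 = 0.6667/5 = 0.1333
  s[X_1,X_3] = ((-2.3333)·(0) + (1.6667)·(-1) + (3.6667)·(0) + (-1.3333)·(2) + (0.6667)·(0) + (-2.3333)·(-1)) / 5 = -2/5 = -0.4
  s[X_2,X_2] = ((1.3333)·(1.3333) + (2.3333)·(2.3333) + (0.3333)·(0.3333) + (-2.6667)·(-2.6667) + (-2.6667)·(-2.6667) + (1.3333)·(1.3333)) / 5 = 23.3333/5 = 4.6667
  s[X_2,X_3] = ((1.3333)·(0) + (2.3333)·(-1) + (0.3333)·(0) + (-2.6667)·(2) + (-2.6667)·(0) + (1.3333)·(-1)) / 5 = -9/5 = -1.8
  s[X_3,X_3] = ((0)·(0) + (-1)·(-1) + (0)·(0) + (2)·(2) + (0)·(0) + (-1)·(-1)) / 5 = 6/5 = 1.2
  Sample standard deviations s_i = √(s[i,i]):
  s(X_1) = √(5.8667) = 2.4221
  s(X_2) = √(4.6667) = 2.1602
  s(X_3) = √(1.2) = 1.0954

Step 3 — r_{ij} = s_{ij} / (s_i · s_j):
  r[X_1,X_1] = 1 (diagonal).
  r[X_1,X_2] = 0.1333 / (2.4221 · 2.1602) = 0.1333 / 5.2324 = 0.0255
  r[X_1,X_3] = -0.4 / (2.4221 · 1.0954) = -0.4 / 2.6533 = -0.1508
  r[X_2,X_2] = 1 (diagonal).
  r[X_2,X_3] = -1.8 / (2.1602 · 1.0954) = -1.8 / 2.3664 = -0.7606
  r[X_3,X_3] = 1 (diagonal).

R is symmetric with unit diagonal. Assembling:

R = [[1, 0.0255, -0.1508],
 [0.0255, 1, -0.7606],
 [-0.1508, -0.7606, 1]]


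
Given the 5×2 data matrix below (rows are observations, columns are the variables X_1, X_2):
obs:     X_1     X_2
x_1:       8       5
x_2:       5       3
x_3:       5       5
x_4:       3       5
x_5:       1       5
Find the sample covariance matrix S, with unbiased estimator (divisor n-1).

Step 1 — column means:
  mean(X_1) = (8 + 5 + 5 + 3 + 1) / 5 = 22/5 = 4.4
  mean(X_2) = (5 + 3 + 5 + 5 + 5) / 5 = 23/5 = 4.6

Step 2 — sample covariance S[i,j] = (1/(n-1)) · Σ_k (x_{k,i} - mean_i) · (x_{k,j} - mean_j), with n-1 = 4.
  S[X_1,X_1] = ((3.6)·(3.6) + (0.6)·(0.6) + (0.6)·(0.6) + (-1.4)·(-1.4) + (-3.4)·(-3.4)) / 4 = 27.2/4 = 6.8
  S[X_1,X_2] = ((3.6)·(0.4) + (0.6)·(-1.6) + (0.6)·(0.4) + (-1.4)·(0.4) + (-3.4)·(0.4)) / 4 = -1.2/4 = -0.3
  S[X_2,X_2] = ((0.4)·(0.4) + (-1.6)·(-1.6) + (0.4)·(0.4) + (0.4)·(0.4) + (0.4)·(0.4)) / 4 = 3.2/4 = 0.8

S is symmetric (S[j,i] = S[i,j]). Assembling:

S = [[6.8, -0.3],
 [-0.3, 0.8]]


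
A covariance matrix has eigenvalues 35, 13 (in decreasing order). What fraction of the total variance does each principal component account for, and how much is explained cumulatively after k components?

Step 1 — total variance = trace(Sigma) = Σ λ_i = 35 + 13 = 48.

Step 2 — fraction explained by component i = λ_i / Σ λ:
  PC1: 35/48 = 0.7292
  PC2: 13/48 = 0.2708

Step 3 — cumulative fraction after k components = (λ_1 + ... + λ_k) / Σ λ:
  k = 1: 35/48 = 0.7292
  k = 2: (35 + 13)/48 = 48/48 = 1

Summary (fraction, with percent):

explained: PC1 0.7292 (72.92%), PC2 0.2708 (27.08%);  cumulative: 0.7292, 1


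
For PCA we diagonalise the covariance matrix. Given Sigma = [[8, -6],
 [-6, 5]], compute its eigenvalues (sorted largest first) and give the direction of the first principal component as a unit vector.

Step 1 — characteristic polynomial of 2×2 Sigma:
  det(Sigma - λI) = λ² - trace · λ + det = 0.
  trace = 8 + 5 = 13, det = 8·5 - (-6)² = 4.
Step 2 — discriminant:
  Δ = trace² - 4·det = 169 - 16 = 153.
Step 3 — eigenvalues:
  λ = (trace ± √Δ)/2 = (13 ± 12.3693)/2,
  λ_1 = 12.6847,  λ_2 = 0.3153.

Step 4 — unit eigenvector for λ_1: solve (Sigma - λ_1 I)v = 0. First row:
  (8 - 12.6847)·v_x + (-6)·v_y = 0, i.e. (-4.6847)·v_x + (-6)·v_y = 0,
  so v ∝ (b, λ_1 - a) = (-6, 4.6847); multiply by -1 so the first entry is positive: u = (6, -4.6847).
  ||u|| = √((6)² + (-4.6847)²) = √(57.946) ≈ 7.6122,
  v_1 = u/||u|| ≈ (0.7882, -0.6154) (||v_1|| = 1).

λ_1 = 12.6847,  λ_2 = 0.3153;  v_1 ≈ (0.7882, -0.6154)


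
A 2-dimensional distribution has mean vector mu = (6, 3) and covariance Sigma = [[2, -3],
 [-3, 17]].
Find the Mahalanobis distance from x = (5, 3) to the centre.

Step 1 — centre the observation: (x - mu) = (-1, 0).

Step 2 — invert Sigma. det(Sigma) = 2·17 - (-3)² = 25.
  Sigma^{-1} = (1/det) · [[d, -b], [-b, a]] = [[0.68, 0.12],
 [0.12, 0.08]].

Step 3 — form the quadratic (x - mu)^T · Sigma^{-1} · (x - mu):
  Sigma^{-1} · (x - mu) = (-0.68, -0.12).
  (x - mu)^T · [Sigma^{-1} · (x - mu)] = (-1)·(-0.68) + (0)·(-0.12) = 0.68.

Step 4 — take square root: d = √(0.68) ≈ 0.8246.

d(x, mu) = √(0.68) ≈ 0.8246


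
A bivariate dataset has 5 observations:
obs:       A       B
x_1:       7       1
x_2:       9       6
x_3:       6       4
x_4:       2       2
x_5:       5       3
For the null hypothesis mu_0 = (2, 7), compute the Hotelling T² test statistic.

Step 1 — sample mean vector:
  mean(A) = (7 + 9 + 6 + 2 + 5) / 5 = 29/5 = 5.8
  mean(B) = (1 + 6 + 4 + 2 + 3) / 5 = 16/5 = 3.2
  x̄ = (5.8, 3.2),  deviation x̄ - mu_0 = (5.8, 3.2) - (2, 7) = (3.8, -3.8).

Step 2 — sample covariance matrix, S[i,j] = (1/(n-1)) · Σ_k (x_{k,i} - mean_i) · (x_{k,j} - mean_j), divisor n-1 = 4:
  S[A,A] = ((1.2)·(1.2) + (3.2)·(3.2) + (0.2)·(0.2) + (-3.8)·(-3.8) + (-0.8)·(-0.8)) / 4 = 26.8/4 = 6.7
  S[A,B] = ((1.2)·(-2.2) + (3.2)·(2.8) + (0.2)·(0.8) + (-3.8)·(-1.2) + (-0.8)·(-0.2)) / 4 = 11.2/4 = 2.8
  S[B,B] = ((-2.2)·(-2.2) + (2.8)·(2.8) + (0.8)·(0.8) + (-1.2)·(-1.2) + (-0.2)·(-0.2)) / 4 = 14.8/4 = 3.7
  S = [[6.7, 2.8],
 [2.8, 3.7]].

Step 3 — invert S. det(S) = 6.7·3.7 - (2.8)² = 16.95.
  S^{-1} = (1/det) · [[d, -b], [-b, a]] = [[0.2183, -0.1652],
 [-0.1652, 0.3953]].

Step 4 — quadratic form (x̄ - mu_0)^T · S^{-1} · (x̄ - mu_0):
  S^{-1} · (x̄ - mu_0) = (1.4572, -2.1298),
  (x̄ - mu_0)^T · [...] = (3.8)·(1.4572) + (-3.8)·(-2.1298) = 13.6307.

Step 5 — scale by n: T² = 5 · 13.6307 = 68.1534.

T² ≈ 68.1534


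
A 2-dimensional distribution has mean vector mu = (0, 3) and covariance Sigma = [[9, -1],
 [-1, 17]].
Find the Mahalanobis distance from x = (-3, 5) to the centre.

Step 1 — centre the observation: (x - mu) = (-3, 2).

Step 2 — invert Sigma. det(Sigma) = 9·17 - (-1)² = 152.
  Sigma^{-1} = (1/det) · [[d, -b], [-b, a]] = [[0.1118, 0.0066],
 [0.0066, 0.0592]].

Step 3 — form the quadratic (x - mu)^T · Sigma^{-1} · (x - mu):
  Sigma^{-1} · (x - mu) = (-0.3224, 0.0987).
  (x - mu)^T · [Sigma^{-1} · (x - mu)] = (-3)·(-0.3224) + (2)·(0.0987) = 1.1645.

Step 4 — take square root: d = √(1.1645) ≈ 1.0791.

d(x, mu) = √(1.1645) ≈ 1.0791


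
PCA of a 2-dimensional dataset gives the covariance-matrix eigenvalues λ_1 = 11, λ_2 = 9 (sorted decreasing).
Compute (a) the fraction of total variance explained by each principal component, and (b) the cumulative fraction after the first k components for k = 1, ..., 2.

Step 1 — total variance = trace(Sigma) = Σ λ_i = 11 + 9 = 20.

Step 2 — fraction explained by component i = λ_i / Σ λ:
  PC1: 11/20 = 0.55
  PC2: 9/20 = 0.45

Step 3 — cumulative fraction after k components = (λ_1 + ... + λ_k) / Σ λ:
  k = 1: 11/20 = 0.55
  k = 2: (11 + 9)/20 = 20/20 = 1

Summary (fraction, with percent):

explained: PC1 0.55 (55%), PC2 0.45 (45%);  cumulative: 0.55, 1


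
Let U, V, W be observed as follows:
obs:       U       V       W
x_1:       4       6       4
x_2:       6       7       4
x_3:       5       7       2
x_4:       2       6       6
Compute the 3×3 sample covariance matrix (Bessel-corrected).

Step 1 — column means:
  mean(U) = (4 + 6 + 5 + 2) / 4 = 17/4 = 4.25
  mean(V) = (6 + 7 + 7 + 6) / 4 = 26/4 = 6.5
  mean(W) = (4 + 4 + 2 + 6) / 4 = 16/4 = 4

Step 2 — sample covariance S[i,j] = (1/(n-1)) · Σ_k (x_{k,i} - mean_i) · (x_{k,j} - mean_j), with n-1 = 3.
  S[U,U] = ((-0.25)·(-0.25) + (1.75)·(1.75) + (0.75)·(0.75) + (-2.25)·(-2.25)) / 3 = 8.75/3 = 2.9167
  S[U,V] = ((-0.25)·(-0.5) + (1.75)·(0.5) + (0.75)·(0.5) + (-2.25)·(-0.5)) / 3 = 2.5/3 = 0.8333
  S[U,W] = ((-0.25)·(0) + (1.75)·(0) + (0.75)·(-2) + (-2.25)·(2)) / 3 = -6/3 = -2
  S[V,V] = ((-0.5)·(-0.5) + (0.5)·(0.5) + (0.5)·(0.5) + (-0.5)·(-0.5)) / 3 = 1/3 = 0.3333
  S[V,W] = ((-0.5)·(0) + (0.5)·(0) + (0.5)·(-2) + (-0.5)·(2)) / 3 = -2/3 = -0.6667
  S[W,W] = ((0)·(0) + (0)·(0) + (-2)·(-2) + (2)·(2)) / 3 = 8/3 = 2.6667

S is symmetric (S[j,i] = S[i,j]). Assembling:

S = [[2.9167, 0.8333, -2],
 [0.8333, 0.3333, -0.6667],
 [-2, -0.6667, 2.6667]]


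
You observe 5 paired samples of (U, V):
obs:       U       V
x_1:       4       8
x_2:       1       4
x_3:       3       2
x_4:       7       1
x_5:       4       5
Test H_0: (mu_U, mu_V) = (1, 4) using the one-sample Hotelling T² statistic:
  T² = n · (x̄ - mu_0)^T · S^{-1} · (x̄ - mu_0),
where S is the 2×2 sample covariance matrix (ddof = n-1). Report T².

Step 1 — sample mean vector:
  mean(U) = (4 + 1 + 3 + 7 + 4) / 5 = 19/5 = 3.8
  mean(V) = (8 + 4 + 2 + 1 + 5) / 5 = 20/5 = 4
  x̄ = (3.8, 4),  deviation x̄ - mu_0 = (3.8, 4) - (1, 4) = (2.8, 0).

Step 2 — sample covariance matrix, S[i,j] = (1/(n-1)) · Σ_k (x_{k,i} - mean_i) · (x_{k,j} - mean_j), divisor n-1 = 4:
  S[U,U] = ((0.2)·(0.2) + (-2.8)·(-2.8) + (-0.8)·(-0.8) + (3.2)·(3.2) + (0.2)·(0.2)) / 4 = 18.8/4 = 4.7
  S[U,V] = ((0.2)·(4) + (-2.8)·(0) + (-0.8)·(-2) + (3.2)·(-3) + (0.2)·(1)) / 4 = -7/4 = -1.75
  S[V,V] = ((4)·(4) + (0)·(0) + (-2)·(-2) + (-3)·(-3) + (1)·(1)) / 4 = 30/4 = 7.5
  S = [[4.7, -1.75],
 [-1.75, 7.5]].

Step 3 — invert S. det(S) = 4.7·7.5 - (-1.75)² = 32.1875.
  S^{-1} = (1/det) · [[d, -b], [-b, a]] = [[0.233, 0.0544],
 [0.0544, 0.146]].

Step 4 — quadratic form (x̄ - mu_0)^T · S^{-1} · (x̄ - mu_0):
  S^{-1} · (x̄ - mu_0) = (0.6524, 0.1522),
  (x̄ - mu_0)^T · [...] = (2.8)·(0.6524) + (0)·(0.1522) = 1.8268.

Step 5 — scale by n: T² = 5 · 1.8268 = 9.134.

T² ≈ 9.134


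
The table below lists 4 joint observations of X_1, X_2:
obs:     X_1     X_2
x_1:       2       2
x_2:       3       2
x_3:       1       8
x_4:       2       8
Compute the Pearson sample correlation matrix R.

Step 1 — column means:
  mean(X_1) = (2 + 3 + 1 + 2) / 4 = 8/4 = 2
  mean(X_2) = (2 + 2 + 8 + 8) / 4 = 20/4 = 5

Step 2 — sample variances and covariances s[i,j] = (1/(n-1)) · Σ_k (x_{k,i} - mean_i) · (x_{k,j} - mean_j), with n-1 = 3:
  s[X_1,X_1] = ((0)·(0) + (1)·(1) + (-1)·(-1) + (0)·(0)) / 3 = 2/3 = 0.6667
  s[X_1,X_2] = ((0)·(-3) + (1)·(-3) + (-1)·(3) + (0)·(3)) / 3 = -6/3 = -2
  s[X_2,X_2] = ((-3)·(-3) + (-3)·(-3) + (3)·(3) + (3)·(3)) / 3 = 36/3 = 12
  Sample standard deviations s_i = √(s[i,i]):
  s(X_1) = √(0.6667) = 0.8165
  s(X_2) = √(12) = 3.4641

Step 3 — r_{ij} = s_{ij} / (s_i · s_j):
  r[X_1,X_1] = 1 (diagonal).
  r[X_1,X_2] = -2 / (0.8165 · 3.4641) = -2 / 2.8284 = -0.7071
  r[X_2,X_2] = 1 (diagonal).

R is symmetric with unit diagonal. Assembling:

R = [[1, -0.7071],
 [-0.7071, 1]]


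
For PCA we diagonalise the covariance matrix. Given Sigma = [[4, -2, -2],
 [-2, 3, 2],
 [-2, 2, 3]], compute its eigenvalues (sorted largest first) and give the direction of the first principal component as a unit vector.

Step 1 — characteristic polynomial p(λ) = det(λI - Sigma) = λ³ - tr·λ² + c_1·λ - det, where tr = trace, c_1 = sum of the principal 2×2 minors, det = det(Sigma):
  tr = 4 + 3 + 3 = 10,
  c_1 = (4·3 - (-2)²) + (4·3 - (-2)²) + (3·3 - (2)²) = 8 + 8 + 5 = 21,
  det = 4·(3·3 - (2)²) - (-2)·((-2)·3 - (2)·(-2)) + (-2)·((-2)·(2) - 3·(-2)) = 4·(5) - (-2)·(-2) + (-2)·(2) = 12.
  So p(λ) = λ³ - 10λ² + 21λ - 12.
Step 2 — look for an integer root (rational root theorem: any rational root is an integer divisor of 12). Testing λ = 1:
  p(1) = 1 - 10 + 21 - 12 = 0  ✓
  Dividing out (λ - 1): p(λ) = (λ - 1)(λ² - 9λ + 12).
Step 3 — remaining eigenvalues from the quadratic λ² - 9λ + 12 = 0:
  Δ = 9² - 4·12 = 81 - 48 = 33,  λ = (9 ± √33)/2 = (9 ± 5.7446)/2 ≈ 7.3723 or 1.6277.
  Sorted: λ_1 = 7.3723,  λ_2 = 1.6277,  λ_3 = 1  (check: sum = 10 = tr ✓).

Step 4 — unit eigenvector for λ_1 ≈ 7.3723: v spans the null space of (Sigma - λ_1 I), whose rows are
  r_1 = (-3.3723, -2, -2),  r_2 = (-2, -4.3723, 2),  r_3 = (-2, 2, -4.3723).
  v is orthogonal to every row, so take v ∝ r_1 × r_2 = ((-2)·(2) - (-2)·(-4.3723), (-2)·(-2) - (-3.3723)·(2), (-3.3723)·(-4.3723) - (-2)·(-2)) ≈ (-12.7446, 10.7446, 10.7446).
  Rescale (multiply by -1 so the first nonzero entry is positive): u = (12.7446, -10.7446, -10.7446).
  ||u|| = √((12.7446)² + (-10.7446)² + (-10.7446)²) = √(393.3151) ≈ 19.8322,  v_1 = u/||u|| ≈ (0.6426, -0.5418, -0.5418) (||v_1|| = 1).

λ_1 = 7.3723,  λ_2 = 1.6277,  λ_3 = 1;  v_1 ≈ (0.6426, -0.5418, -0.5418)


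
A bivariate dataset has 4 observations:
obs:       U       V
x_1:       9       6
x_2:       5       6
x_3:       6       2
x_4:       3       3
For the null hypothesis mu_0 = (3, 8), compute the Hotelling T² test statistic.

Step 1 — sample mean vector:
  mean(U) = (9 + 5 + 6 + 3) / 4 = 23/4 = 5.75
  mean(V) = (6 + 6 + 2 + 3) / 4 = 17/4 = 4.25
  x̄ = (5.75, 4.25),  deviation x̄ - mu_0 = (5.75, 4.25) - (3, 8) = (2.75, -3.75).

Step 2 — sample covariance matrix, S[i,j] = (1/(n-1)) · Σ_k (x_{k,i} - mean_i) · (x_{k,j} - mean_j), divisor n-1 = 3:
  S[U,U] = ((3.25)·(3.25) + (-0.75)·(-0.75) + (0.25)·(0.25) + (-2.75)·(-2.75)) / 3 = 18.75/3 = 6.25
  S[U,V] = ((3.25)·(1.75) + (-0.75)·(1.75) + (0.25)·(-2.25) + (-2.75)·(-1.25)) / 3 = 7.25/3 = 2.4167
  S[V,V] = ((1.75)·(1.75) + (1.75)·(1.75) + (-2.25)·(-2.25) + (-1.25)·(-1.25)) / 3 = 12.75/3 = 4.25
  S = [[6.25, 2.4167],
 [2.4167, 4.25]].

Step 3 — invert S. det(S) = 6.25·4.25 - (2.4167)² = 20.7222.
  S^{-1} = (1/det) · [[d, -b], [-b, a]] = [[0.2051, -0.1166],
 [-0.1166, 0.3016]].

Step 4 — quadratic form (x̄ - mu_0)^T · S^{-1} · (x̄ - mu_0):
  S^{-1} · (x̄ - mu_0) = (1.0013, -1.4517),
  (x̄ - mu_0)^T · [...] = (2.75)·(1.0013) + (-3.75)·(-1.4517) = 8.1977.

Step 5 — scale by n: T² = 4 · 8.1977 = 32.7909.

T² ≈ 32.7909


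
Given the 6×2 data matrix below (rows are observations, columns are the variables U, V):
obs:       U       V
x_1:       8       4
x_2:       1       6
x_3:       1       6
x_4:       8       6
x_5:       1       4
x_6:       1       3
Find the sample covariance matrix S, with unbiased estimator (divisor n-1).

Step 1 — column means:
  mean(U) = (8 + 1 + 1 + 8 + 1 + 1) / 6 = 20/6 = 3.3333
  mean(V) = (4 + 6 + 6 + 6 + 4 + 3) / 6 = 29/6 = 4.8333

Step 2 — sample covariance S[i,j] = (1/(n-1)) · Σ_k (x_{k,i} - mean_i) · (x_{k,j} - mean_j), with n-1 = 5.
  S[U,U] = ((4.6667)·(4.6667) + (-2.3333)·(-2.3333) + (-2.3333)·(-2.3333) + (4.6667)·(4.6667) + (-2.3333)·(-2.3333) + (-2.3333)·(-2.3333)) / 5 = 65.3333/5 = 13.0667
  S[U,V] = ((4.6667)·(-0.8333) + (-2.3333)·(1.1667) + (-2.3333)·(1.1667) + (4.6667)·(1.1667) + (-2.3333)·(-0.8333) + (-2.3333)·(-1.8333)) / 5 = 2.3333/5 = 0.4667
  S[V,V] = ((-0.8333)·(-0.8333) + (1.1667)·(1.1667) + (1.1667)·(1.1667) + (1.1667)·(1.1667) + (-0.8333)·(-0.8333) + (-1.8333)·(-1.8333)) / 5 = 8.8333/5 = 1.7667

S is symmetric (S[j,i] = S[i,j]). Assembling:

S = [[13.0667, 0.4667],
 [0.4667, 1.7667]]


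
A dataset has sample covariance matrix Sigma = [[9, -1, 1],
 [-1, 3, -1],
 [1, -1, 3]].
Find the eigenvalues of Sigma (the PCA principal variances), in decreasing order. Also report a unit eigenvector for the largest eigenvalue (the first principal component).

Step 1 — characteristic polynomial p(λ) = det(λI - Sigma) = λ³ - tr·λ² + c_1·λ - det, where tr = trace, c_1 = sum of the principal 2×2 minors, det = det(Sigma):
  tr = 9 + 3 + 3 = 15,
  c_1 = (9·3 - (-1)²) + (9·3 - (1)²) + (3·3 - (-1)²) = 26 + 26 + 8 = 60,
  det = 9·(3·3 - (-1)²) - (-1)·((-1)·3 - (-1)·(1)) + (1)·((-1)·(-1) - 3·(1)) = 9·(8) - (-1)·(-2) + (1)·(-2) = 68.
  So p(λ) = λ³ - 15λ² + 60λ - 68.
Step 2 — look for an integer root (rational root theorem: any rational root is an integer divisor of 68). Testing λ = 2:
  p(2) = 8 - 60 + 120 - 68 = 0  ✓
  Dividing out (λ - 2): p(λ) = (λ - 2)(λ² - 13λ + 34).
Step 3 — remaining eigenvalues from the quadratic λ² - 13λ + 34 = 0:
  Δ = 13² - 4·34 = 169 - 136 = 33,  λ = (13 ± √33)/2 = (13 ± 5.7446)/2 ≈ 9.3723 or 3.6277.
  Sorted: λ_1 = 9.3723,  λ_2 = 3.6277,  λ_3 = 2  (check: sum = 15 = tr ✓).

Step 4 — unit eigenvector for λ_1 ≈ 9.3723: v spans the null space of (Sigma - λ_1 I), whose rows are
  r_1 = (-0.3723, -1, 1),  r_2 = (-1, -6.3723, -1),  r_3 = (1, -1, -6.3723).
  v is orthogonal to every row, so take v ∝ r_1 × r_2 = ((-1)·(-1) - (1)·(-6.3723), (1)·(-1) - (-0.3723)·(-1), (-0.3723)·(-6.3723) - (-1)·(-1)) ≈ (7.3723, -1.3723, 1.3723).
  Let u = (7.3723, -1.3723, 1.3723).
  ||u|| = √((7.3723)² + (-1.3723)² + (1.3723)²) = √(58.1168) ≈ 7.6234,  v_1 = u/||u|| ≈ (0.9671, -0.18, 0.18) (||v_1|| = 1).

λ_1 = 9.3723,  λ_2 = 3.6277,  λ_3 = 2;  v_1 ≈ (0.9671, -0.18, 0.18)


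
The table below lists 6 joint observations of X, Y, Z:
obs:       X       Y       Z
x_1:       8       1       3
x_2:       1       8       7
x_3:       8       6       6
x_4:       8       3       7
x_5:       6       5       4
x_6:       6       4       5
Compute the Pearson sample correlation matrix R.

Step 1 — column means:
  mean(X) = (8 + 1 + 8 + 8 + 6 + 6) / 6 = 37/6 = 6.1667
  mean(Y) = (1 + 8 + 6 + 3 + 5 + 4) / 6 = 27/6 = 4.5
  mean(Z) = (3 + 7 + 6 + 7 + 4 + 5) / 6 = 32/6 = 5.3333

Step 2 — sample variances and covariances s[i,j] = (1/(n-1)) · Σ_k (x_{k,i} - mean_i) · (x_{k,j} - mean_j), with n-1 = 5:
  s[X,X] = ((1.8333)·(1.8333) + (-5.1667)·(-5.1667) + (1.8333)·(1.8333) + (1.8333)·(1.8333) + (-0.1667)·(-0.1667) + (-0.1667)·(-0.1667)) / 5 = 36.8333/5 = 7.3667
  s[X,Y] = ((1.8333)·(-3.5) + (-5.1667)·(3.5) + (1.8333)·(1.5) + (1.8333)·(-1.5) + (-0.1667)·(0.5) + (-0.1667)·(-0.5)) / 5 = -24.5/5 = -4.9
  s[X,Z] = ((1.8333)·(-2.3333) + (-5.1667)·(1.6667) + (1.8333)·(0.6667) + (1.8333)·(1.6667) + (-0.1667)·(-1.3333) + (-0.1667)·(-0.3333)) / 5 = -8.3333/5 = -1.6667
  s[Y,Y] = ((-3.5)·(-3.5) + (3.5)·(3.5) + (1.5)·(1.5) + (-1.5)·(-1.5) + (0.5)·(0.5) + (-0.5)·(-0.5)) / 5 = 29.5/5 = 5.9
  s[Y,Z] = ((-3.5)·(-2.3333) + (3.5)·(1.6667) + (1.5)·(0.6667) + (-1.5)·(1.6667) + (0.5)·(-1.3333) + (-0.5)·(-0.3333)) / 5 = 12/5 = 2.4
  s[Z,Z] = ((-2.3333)·(-2.3333) + (1.6667)·(1.6667) + (0.6667)·(0.6667) + (1.6667)·(1.6667) + (-1.3333)·(-1.3333) + (-0.3333)·(-0.3333)) / 5 = 13.3333/5 = 2.6667
  Sample standard deviations s_i = √(s[i,i]):
  s(X) = √(7.3667) = 2.7142
  s(Y) = √(5.9) = 2.429
  s(Z) = √(2.6667) = 1.633

Step 3 — r_{ij} = s_{ij} / (s_i · s_j):
  r[X,X] = 1 (diagonal).
  r[X,Y] = -4.9 / (2.7142 · 2.429) = -4.9 / 6.5927 = -0.7432
  r[X,Z] = -1.6667 / (2.7142 · 1.633) = -1.6667 / 4.4322 = -0.376
  r[Y,Y] = 1 (diagonal).
  r[Y,Z] = 2.4 / (2.429 · 1.633) = 2.4 / 3.9665 = 0.6051
  r[Z,Z] = 1 (diagonal).

R is symmetric with unit diagonal. Assembling:

R = [[1, -0.7432, -0.376],
 [-0.7432, 1, 0.6051],
 [-0.376, 0.6051, 1]]


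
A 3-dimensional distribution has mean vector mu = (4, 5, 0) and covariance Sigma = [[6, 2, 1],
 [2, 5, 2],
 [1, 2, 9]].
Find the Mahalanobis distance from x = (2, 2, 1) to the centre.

Step 1 — centre the observation: (x - mu) = (-2, -3, 1).

Step 2 — invert Sigma (cofactor / det for 3×3, or solve directly):
  Sigma^{-1} = [[0.1925, -0.0751, -0.0047],
 [-0.0751, 0.2488, -0.0469],
 [-0.0047, -0.0469, 0.1221]].

Step 3 — form the quadratic (x - mu)^T · Sigma^{-1} · (x - mu):
  Sigma^{-1} · (x - mu) = (-0.1643, -0.6432, 0.2723).
  (x - mu)^T · [Sigma^{-1} · (x - mu)] = (-2)·(-0.1643) + (-3)·(-0.6432) + (1)·(0.2723) = 2.5305.

Step 4 — take square root: d = √(2.5305) ≈ 1.5908.

d(x, mu) = √(2.5305) ≈ 1.5908
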